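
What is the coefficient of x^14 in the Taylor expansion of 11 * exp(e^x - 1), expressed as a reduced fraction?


exp(e^x - 1) = sum_{k>=0} Bell_k x^k / k!, where Bell_k is the k-th Bell number.
So the coefficient of x^14 is 11 * Bell_14 / 14!.
Computing: Bell_14 = 190899322 and 14! = 87178291200, giving
11 * 190899322/87178291200 = 95449661/3962649600.

95449661/3962649600


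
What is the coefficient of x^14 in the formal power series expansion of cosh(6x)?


The Maclaurin series is cosh(t) = sum_{m>=0} t^(2m) / (2m)!, so substituting t = 6x, only even powers of x are nonzero, with coefficient of x^(2m) equal to 6^(2m) / (2m)!.
For x^14 the coefficient is 6^14/14! = 78364164096/87178291200 = 157464/175175.

157464/175175


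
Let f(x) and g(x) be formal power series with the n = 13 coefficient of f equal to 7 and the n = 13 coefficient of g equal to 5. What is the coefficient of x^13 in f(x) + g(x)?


Addition of formal power series is termwise.
The coefficient of x^13 in f + g = 7 + 5
= 12

12


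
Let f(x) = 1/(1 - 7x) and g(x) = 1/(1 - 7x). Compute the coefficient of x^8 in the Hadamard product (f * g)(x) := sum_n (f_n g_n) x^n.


f has coefficients f_k = 7^k and g has coefficients g_k = 7^k, so the Hadamard product has coefficient (f*g)_k = 7^k * 7^k = 49^k.
For k = 8: 49^8 = 33232930569601.

33232930569601


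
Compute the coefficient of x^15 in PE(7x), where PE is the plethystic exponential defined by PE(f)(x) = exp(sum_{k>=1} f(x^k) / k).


With f(x) = 7x, the exponent is sum_{k>=1} 7 x^k / k = 7 * (-ln(1 - x)). Exponentiating:
PE(7x) = exp(-7 ln(1 - x)) = 1/(1 - x)^7.
By the negative binomial expansion, [x^n] 1/(1 - x)^7 = C(n + 6, 6).
For n = 15: C(21, 6) = 54264.

54264


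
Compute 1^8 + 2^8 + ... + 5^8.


This power sum has a closed form given by Faulhaber's formula
sum_{k=1}^{m} k^p = (1 / (p + 1)) * sum_{j=0}^{p} C(p + 1, j) B_j m^(p + 1 - j),
but for small m direct computation is fastest:
1 + 256 + 6561 + 65536 + 390625 = 462979.

462979


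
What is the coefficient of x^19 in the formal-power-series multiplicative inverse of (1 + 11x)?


The inverse is 1/(1 + 11x). Apply the geometric identity 1/(1 - y) = sum_{k>=0} y^k with y = -11x:
1/(1 + 11x) = sum_{k>=0} (-11)^k x^k.
So the coefficient of x^19 is (-11)^19 = -61159090448414546291.

-61159090448414546291


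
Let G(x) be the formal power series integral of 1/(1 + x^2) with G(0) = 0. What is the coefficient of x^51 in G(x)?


1/(1 + x^2) = sum_{j>=0} (-1)^j x^(2j). Integrating termwise with G(0) = 0:
G(x) = sum_{j>=0} (-1)^j x^(2j+1) / (2j+1) = arctan(x).
Only odd powers are nonzero. For x^51 write 51 = 2*25 + 1, giving
(-1)^25 / 51 = -1/51 = -1/51.

-1/51


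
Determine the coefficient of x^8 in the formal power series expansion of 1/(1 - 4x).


The geometric series identity gives 1/(1 - c x) = sum_{k>=0} c^k x^k, so the coefficient of x^k is c^k.
Here c = 4 and k = 8.
Computing: 4^8 = 65536

65536


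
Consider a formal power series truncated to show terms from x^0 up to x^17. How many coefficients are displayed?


From x^0 to x^17 inclusive, the count is 17 - 0 + 1 = 18.

18


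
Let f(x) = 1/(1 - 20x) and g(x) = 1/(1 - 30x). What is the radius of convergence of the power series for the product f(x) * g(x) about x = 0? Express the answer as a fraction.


The radius of 1/(1 - 20x) is 1/20 (nearest singularity at x = 1/20), and the radius of 1/(1 - 30x) is 1/30.
The product f(x)*g(x) = 1/((1 - 20x)(1 - 30x)) has singularities at both 1/20 and 1/30, so its radius of convergence is the distance to the nearest one:
min(1/20, 1/30) = 1/30.

1/30


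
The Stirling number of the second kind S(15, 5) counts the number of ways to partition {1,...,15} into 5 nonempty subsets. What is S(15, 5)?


Using the explicit formula S(n,k) = (1/k!) sum_{j=0}^{k} (-1)^(k-j) C(k,j) j^n:
S(15, 5) = 210766920
Equivalently, S(n,k) is n! times the coefficient of x^n in the EGF (e^x - 1)^k / k!.

210766920


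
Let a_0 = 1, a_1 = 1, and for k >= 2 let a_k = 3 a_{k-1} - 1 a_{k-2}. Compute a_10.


Iterating the recurrence forward:
a_0 = 1
a_1 = 1
a_2 = 3*1 - 1*1 = 2
a_3 = 3*2 - 1*1 = 5
a_4 = 3*5 - 1*2 = 13
a_5 = 3*13 - 1*5 = 34
a_6 = 3*34 - 1*13 = 89
a_7 = 3*89 - 1*34 = 233
a_8 = 3*233 - 1*89 = 610
a_9 = 3*610 - 1*233 = 1597
a_10 = 3*1597 - 1*610 = 4181
So a_10 = 4181.

4181


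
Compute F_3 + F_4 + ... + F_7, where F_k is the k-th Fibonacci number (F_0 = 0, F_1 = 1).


Use the identity sum_{k=0}^{N} F_k = F_{N+2} - 1 (which follows from F_{k+2} - F_{k+1} = F_k). Then
sum_{k=3}^{7} F_k = (F_{9} - 1) - (F_{4} - 1) = F_{9} - F_{4}.
Computing: F_{9} = 34, F_{4} = 3, so
Sum = 34 - 3 = 31.

31


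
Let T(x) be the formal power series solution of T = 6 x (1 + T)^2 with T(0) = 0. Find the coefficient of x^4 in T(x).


Apply the Lagrange inversion formula: if T = 6 x * phi(T) with phi(t) = (1 + t)^2, then [x^n] T = 6^n * (1/n) [t^(n-1)] phi(t)^n = 6^n * (1/n) [t^(n-1)] (1 + t)^(2n) = 6^n * (1/n) C(2n, n-1).
Using the identity C(2n, n-1) = C(2n, n) * n / (n+1), the unscaled factor equals C(2n, n) / (n+1) = C_n, the n-th Catalan number.
For n = 4: C_4 = C(8, 4) / 5 = 70/5 = 14.
With the 6^4 = 1296 factor, the coefficient is 1296 * 14 = 18144.

18144


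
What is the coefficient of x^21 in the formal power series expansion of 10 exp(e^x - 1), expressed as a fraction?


exp(e^x - 1) is the exponential generating function for the Bell numbers Bell_k: exp(e^x - 1) = sum_{k>=0} Bell_k x^k / k!.
So the coefficient of x^21 in 10 exp(e^x - 1) is 10 Bell_21 / 21!.
Computing: Bell_21 = 474869816156751 and 21! = 51090942171709440000, giving
10 * 474869816156751/51090942171709440000 = 158289938718917/1703031405723648000.

158289938718917/1703031405723648000


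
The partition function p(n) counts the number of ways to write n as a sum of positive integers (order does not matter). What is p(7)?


Using the generating function prod_{k>=1} 1/(1-x^k), we compute p(7).
By dynamic programming over parts 1 through 7:
p(7) = 15

15


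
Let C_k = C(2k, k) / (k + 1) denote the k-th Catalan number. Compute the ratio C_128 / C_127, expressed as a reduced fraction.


Using C_k = (2k)! / (k! (k+1)!), the ratio C_{k+1}/C_k simplifies to
C_{k+1}/C_k = [(2k+2)! / ((k+1)! (k+2)!)] * [k! (k+1)! / (2k)!]
 = (2k+2)(2k+1) / ((k+1)(k+2)) = 2(2k+1) / (k+2).
For k = 127: 2(2*127 + 1) / (127 + 2) = 510/129 = 170/43.

170/43


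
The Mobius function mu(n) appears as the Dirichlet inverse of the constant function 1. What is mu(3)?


3 = 3 (all distinct primes).
mu(3) = (-1)^1 = -1

-1


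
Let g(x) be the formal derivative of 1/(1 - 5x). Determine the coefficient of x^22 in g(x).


Differentiate termwise: d/dx sum_{k>=0} 5^k x^k = sum_{k>=1} k 5^k x^(k-1) = sum_{j>=0} (j+1) 5^(j+1) x^j.
Equivalently, d/dx [1/(1 - 5x)] = 5/(1 - 5x)^2.
For j = 22: 23 * 5^23 = 23 * 11920928955078125 = 274181365966796875.

274181365966796875


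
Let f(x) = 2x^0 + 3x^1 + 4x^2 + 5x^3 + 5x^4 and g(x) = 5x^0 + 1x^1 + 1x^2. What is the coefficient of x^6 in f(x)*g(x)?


Cauchy product at x^6:
5*1
= 5

5


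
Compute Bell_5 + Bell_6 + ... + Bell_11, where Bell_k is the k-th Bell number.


Recall Bell_k counts set partitions of a k-set (with Bell_0 = 1 by convention).
Bell_5 through Bell_11: 52, 203, 877, 4140, 21147, 115975, 678570
Sum = 52 + 203 + 877 + 4140 + 21147 + 115975 + 678570 = 820964.

820964


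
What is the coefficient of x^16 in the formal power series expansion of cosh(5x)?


The Maclaurin series is cosh(t) = sum_{m>=0} t^(2m) / (2m)!, so substituting t = 5x, only even powers of x are nonzero, with coefficient of x^(2m) equal to 5^(2m) / (2m)!.
For x^16 the coefficient is 5^16/16! = 152587890625/20922789888000 = 1220703125/167382319104.

1220703125/167382319104


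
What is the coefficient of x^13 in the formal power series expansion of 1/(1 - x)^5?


The expansion 1/(1 - x)^r = sum_{k>=0} C(k + r - 1, r - 1) x^k follows from the multiset / negative-binomial theorem (or from repeated differentiation of the geometric series).
For r = 5 and k = 13:
C(17, 4) = 355687428096000 / (24 * 6227020800) = 2380.

2380


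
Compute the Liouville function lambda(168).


The Liouville function is lambda(k) = (-1)^Omega(k), where Omega(k) counts the prime factors of k with multiplicity.
Factoring: 168 = 2 * 2 * 2 * 3 * 7, so Omega(168) = 5.
lambda(168) = (-1)^5 = -1.

-1


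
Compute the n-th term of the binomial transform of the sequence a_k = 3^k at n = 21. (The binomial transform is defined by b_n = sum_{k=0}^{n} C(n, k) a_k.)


With a_k = 3^k, b_n = sum_{k=0}^{n} C(n, k) 3^k = (1 + 3)^n by the binomial theorem.
For n = 21: (1 + 3)^21 = 4^21 = 4398046511104.

4398046511104


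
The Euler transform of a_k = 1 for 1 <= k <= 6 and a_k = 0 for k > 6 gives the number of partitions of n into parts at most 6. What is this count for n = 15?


Partitions of 15 into parts at most 6:
Using generating function (1-x)^(-1)(1-x^2)^(-1)...(1-x^6)^(-1),
the coefficient of x^15 = 110

110


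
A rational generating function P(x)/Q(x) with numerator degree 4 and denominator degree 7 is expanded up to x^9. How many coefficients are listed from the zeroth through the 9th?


Expanding up to x^9 gives the coefficients for x^0, x^1, ..., x^9.
That is 9 + 1 = 10 coefficients in total.

10


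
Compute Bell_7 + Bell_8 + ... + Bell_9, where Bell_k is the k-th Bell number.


Recall Bell_k counts set partitions of a k-set (with Bell_0 = 1 by convention).
Bell_7 through Bell_9: 877, 4140, 21147
Sum = 877 + 4140 + 21147 = 26164.

26164


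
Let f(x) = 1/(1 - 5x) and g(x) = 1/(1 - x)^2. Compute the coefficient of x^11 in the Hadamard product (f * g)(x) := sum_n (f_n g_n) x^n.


f has coefficients f_k = 5^k. For g = 1/(1 - x)^2 the coefficient is g_k = C(k + 1, 1) = k + 1. The Hadamard coefficient is (f * g)_k = 5^k * (k + 1).
For k = 11: 5^11 * 12 = 48828125 * 12 = 585937500.

585937500


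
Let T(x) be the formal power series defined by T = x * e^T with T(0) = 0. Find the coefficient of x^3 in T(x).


Apply the Lagrange inversion formula: if T = x * phi(T) with phi(t) = e^t, then
[x^n] T = (1/n) [t^(n-1)] phi(t)^n = (1/n) [t^(n-1)] e^(n t) = (1/n) * n^(n-1) / (n-1)! = n^(n-1) / n!.
When c = 1 this is the Cayley count of rooted labeled trees on n vertices, divided by n!.
For n = 3: 3^2 / 3! = 9/6 = 3/2.

3/2


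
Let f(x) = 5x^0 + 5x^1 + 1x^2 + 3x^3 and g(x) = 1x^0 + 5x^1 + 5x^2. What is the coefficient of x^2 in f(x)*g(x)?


Cauchy product at x^2:
5*5 + 5*5 + 1*1
= 51

51


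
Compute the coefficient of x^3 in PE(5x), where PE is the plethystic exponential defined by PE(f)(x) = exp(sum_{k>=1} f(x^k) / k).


With f(x) = 5x, the exponent is sum_{k>=1} 5 x^k / k = 5 * (-ln(1 - x)). Exponentiating:
PE(5x) = exp(-5 ln(1 - x)) = 1/(1 - x)^5.
By the negative binomial expansion, [x^n] 1/(1 - x)^5 = C(n + 4, 4).
For n = 3: C(7, 4) = 35.

35


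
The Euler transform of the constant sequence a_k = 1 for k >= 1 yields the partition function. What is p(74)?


The Euler transform converts the sequence a_k = 1 into the number of integer partitions.
Using the recurrence or dynamic programming:
p(74) = 7089500

7089500


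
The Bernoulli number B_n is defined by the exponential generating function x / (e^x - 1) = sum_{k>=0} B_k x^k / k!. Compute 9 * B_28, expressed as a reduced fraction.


Bernoulli numbers can also be computed recursively via B_0 = 1 and sum_{j=0}^{m} C(m+1, j) B_j = 0 for m >= 1. Odd-index Bernoulli numbers vanish for k >= 3.
Computing B_28 = -23749461029/870, so 9 * B_28 = 9 * -23749461029/870 = -71248383087/290.

-71248383087/290


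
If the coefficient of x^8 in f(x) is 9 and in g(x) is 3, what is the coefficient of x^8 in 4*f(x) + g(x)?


Scalar multiplication scales coefficients: 4 * 9 = 36.
Then add the g coefficient: 36 + 3
= 39

39


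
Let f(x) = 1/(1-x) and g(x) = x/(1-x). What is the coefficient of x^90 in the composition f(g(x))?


First simplify the composition: f(g(x)) = 1/(1 - x/(1-x)) = (1-x)/((1-x) - x) = (1-x)/(1-2x).
Now extract the coefficient. Write (1-x)/(1-2x) = 1/(1-2x) - x/(1-2x).
The coefficient of x^n in 1/(1-2x) is 2^n, and in x/(1-2x) is 2^(n-1) (for n >= 1).
So the coefficient of x^90 is 2^90 - 2^89 = 1237940039285380274899124224 - 618970019642690137449562112 = 618970019642690137449562112.

618970019642690137449562112


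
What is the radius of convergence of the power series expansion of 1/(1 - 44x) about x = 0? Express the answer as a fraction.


Expanding 1/(1 - 44x) = sum_{k>=0} 44^k x^k, the series converges when |44x| < 1, i.e., |x| < 1/44.
So the radius of convergence is 1/44 = 1/44.

1/44


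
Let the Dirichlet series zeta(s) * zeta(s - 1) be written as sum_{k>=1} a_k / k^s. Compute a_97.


Convolution gives a_k = sum_{d | k} d * 1 = sum_{d | k} d = sigma(k), the sum of positive divisors of k.
For k = 97, the divisors are 1, 97, so
sigma(97) = 1 + 97 = 98.

98


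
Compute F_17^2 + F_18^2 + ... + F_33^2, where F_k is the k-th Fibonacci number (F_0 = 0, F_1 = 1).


There is a standard identity sum_{k=0}^{N} F_k^2 = F_N * F_{N+1} (proved inductively from the telescoping relation F_k^2 = F_k F_{k+1} - F_{k-1} F_k). Then
sum_{k=17}^{33} F_k^2 = F_33 F_34 - F_16 F_17.
Computing: F_33 = 3524578, F_34 = 5702887, F_16 = 987, F_17 = 1597.
Sum = 3524578 * 5702887 - 987 * 1597 = 20100268480447.

20100268480447


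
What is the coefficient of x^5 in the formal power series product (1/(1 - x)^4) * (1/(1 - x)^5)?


Combine the factors: (1/(1 - x)^4) * (1/(1 - x)^5) = 1/(1 - x)^9.
Then use 1/(1 - x)^r = sum_{k>=0} C(k + r - 1, r - 1) x^k with r = 9 and k = 5:
C(13, 8) = 1287.

1287


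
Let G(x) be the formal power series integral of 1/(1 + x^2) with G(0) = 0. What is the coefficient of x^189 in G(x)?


1/(1 + x^2) = sum_{j>=0} (-1)^j x^(2j). Integrating termwise with G(0) = 0:
G(x) = sum_{j>=0} (-1)^j x^(2j+1) / (2j+1) = arctan(x).
Only odd powers are nonzero. For x^189 write 189 = 2*94 + 1, giving
(-1)^94 / 189 = 1/189 = 1/189.

1/189


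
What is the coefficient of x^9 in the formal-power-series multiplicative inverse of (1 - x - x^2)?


Let the inverse be f(x) = sum_{k>=0} a_k x^k. From f(x) * (1 - x - x^2) = 1 and matching coefficients:
 x^0: a_0 = 1.
 x^1: a_1 - a_0 = 0, so a_1 = 1.
 x^k (k >= 2): a_k - a_{k-1} - a_{k-2} = 0, i.e. a_k = a_{k-1} + a_{k-2}.
This is the Fibonacci-type recurrence shifted so that a_0 = a_1 = 1.
Iterating: a_0=1, a_1=1, a_2=2, a_3=3, a_4=5, a_5=8, a_6=13, a_7=21, a_8=34, a_9=55
a_9 = 55.

55


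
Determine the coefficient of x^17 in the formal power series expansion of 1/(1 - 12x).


The geometric series identity gives 1/(1 - c x) = sum_{k>=0} c^k x^k, so the coefficient of x^k is c^k.
Here c = 12 and k = 17.
Computing: 12^17 = 2218611106740436992

2218611106740436992


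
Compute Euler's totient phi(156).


phi(n) counts integers in [1, n] coprime to n. Using the multiplicative formula phi(n) = n * prod_{p | n} (1 - 1/p):
156 = 2^2 * 3 * 13, so
phi(156) = 156 * (1 - 1/2) * (1 - 1/3) * (1 - 1/13) = 48.

48


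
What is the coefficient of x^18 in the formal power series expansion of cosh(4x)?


The Maclaurin series is cosh(t) = sum_{m>=0} t^(2m) / (2m)!, so substituting t = 4x, only even powers of x are nonzero, with coefficient of x^(2m) equal to 4^(2m) / (2m)!.
For x^18 the coefficient is 4^18/18! = 68719476736/6402373705728000 = 1048576/97692469875.

1048576/97692469875


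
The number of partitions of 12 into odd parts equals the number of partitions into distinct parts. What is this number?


Computing partitions of 12 into odd parts (1, 3, 5, ...):
Using the generating function prod_{k>=0} 1/(1-x^(2k+1)),
the count is 15

15


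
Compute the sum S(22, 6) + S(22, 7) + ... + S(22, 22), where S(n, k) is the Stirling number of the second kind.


By definition, S(n, k) counts partitions of an n-set into exactly k nonempty blocks.
Computing row n = 22 for k = 6..22:
S(22, k): 163305339345225, 602762379967440, 1142399079991620, 1241963303533920, 835143799377954, 366282500870286, 108823356051137, 22496861868481, 3295165281331, 345615943200, 26046574004, 1404142047, 53374629, 1389850, 23485, 231, 1
Sum = 4486844907734841.

4486844907734841


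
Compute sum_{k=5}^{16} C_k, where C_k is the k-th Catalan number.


C_5 through C_16: 42, 132, 429, 1430, 4862, 16796, 58786, 208012, 742900, 2674440, 9694845, 35357670
Sum = 42 + 132 + 429 + 1430 + 4862 + 16796 + 58786 + 208012 + 742900 + 2674440 + 9694845 + 35357670
= 48760344

48760344


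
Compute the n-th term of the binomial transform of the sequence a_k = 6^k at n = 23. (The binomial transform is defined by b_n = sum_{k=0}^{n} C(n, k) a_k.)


With a_k = 6^k, b_n = sum_{k=0}^{n} C(n, k) 6^k = (1 + 6)^n by the binomial theorem.
For n = 23: (1 + 6)^23 = 7^23 = 27368747340080916343.

27368747340080916343


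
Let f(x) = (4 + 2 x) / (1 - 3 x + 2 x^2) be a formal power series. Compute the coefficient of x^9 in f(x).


Write f(x) = sum_{k>=0} a_k x^k. Multiplying both sides by 1 - 3 x + 2 x^2 gives
(1 - 3 x + 2 x^2) sum_{k>=0} a_k x^k = 4 + 2 x.
Matching coefficients:
 x^0: a_0 = 4
 x^1: a_1 - 3 a_0 = 2  =>  a_1 = 3*4 + 2 = 14
 x^k (k >= 2): a_k = 3 a_{k-1} - 2 a_{k-2}.
Iterating: a_2 = 34, a_3 = 74, a_4 = 154, a_5 = 314, a_6 = 634, a_7 = 1274, a_8 = 2554, a_9 = 5114.
So the coefficient of x^9 is 5114.

5114


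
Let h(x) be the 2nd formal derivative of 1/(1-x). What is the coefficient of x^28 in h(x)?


Differentiating 2 times: d^2/dx^2 [1/(1-x)] = 2!/(1-x)^3.
The expansion 1/(1-x)^3 = sum_{k>=0} C(k+2, 2) x^k, so the coefficient of x^n in 2!/(1-x)^3 is 2! * C(n+2, 2).
For n = 28: 2 * C(30, 2) = 2 * 435 = 870

870


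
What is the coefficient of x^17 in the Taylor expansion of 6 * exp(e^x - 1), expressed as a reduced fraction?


exp(e^x - 1) = sum_{k>=0} Bell_k x^k / k!, where Bell_k is the k-th Bell number.
So the coefficient of x^17 is 6 * Bell_17 / 17!.
Computing: Bell_17 = 82864869804 and 17! = 355687428096000, giving
6 * 82864869804/355687428096000 = 255755771/182966784000.

255755771/182966784000


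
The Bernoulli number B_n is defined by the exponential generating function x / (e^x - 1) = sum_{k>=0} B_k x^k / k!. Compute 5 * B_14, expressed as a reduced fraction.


Bernoulli numbers can also be computed recursively via B_0 = 1 and sum_{j=0}^{m} C(m+1, j) B_j = 0 for m >= 1. Odd-index Bernoulli numbers vanish for k >= 3.
Computing B_14 = 7/6, so 5 * B_14 = 5 * 7/6 = 35/6.

35/6


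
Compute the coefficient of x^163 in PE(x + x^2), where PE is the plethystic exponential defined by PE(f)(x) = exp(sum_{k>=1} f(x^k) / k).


With f(x) = x + x^2, the exponent is sum_{k>=1} (x^k + x^(2k)) / k = -ln(1 - x) - ln(1 - x^2). Exponentiating:
PE(x + x^2) = 1 / ((1 - x)(1 - x^2)).
This is the generating function for partitions of n into parts of size 1 or 2. The number of 2's can be any j in 0..81, and the rest are 1's, so
[x^163] = floor(163/2) + 1 = 82.

82


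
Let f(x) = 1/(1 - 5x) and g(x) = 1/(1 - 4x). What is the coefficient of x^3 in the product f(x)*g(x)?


The coefficient of x^n in f*g is the Cauchy product: sum_{k=0}^{n} a^k * b^(n-k).
With a=5, b=4, n=3:
sum_{k=0}^{3} 5^k * 4^(3-k)
= 369

369


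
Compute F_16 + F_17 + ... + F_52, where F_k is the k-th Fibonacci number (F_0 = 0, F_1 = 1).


Use the identity sum_{k=0}^{N} F_k = F_{N+2} - 1 (which follows from F_{k+2} - F_{k+1} = F_k). Then
sum_{k=16}^{52} F_k = (F_{54} - 1) - (F_{17} - 1) = F_{54} - F_{17}.
Computing: F_{54} = 86267571272, F_{17} = 1597, so
Sum = 86267571272 - 1597 = 86267569675.

86267569675


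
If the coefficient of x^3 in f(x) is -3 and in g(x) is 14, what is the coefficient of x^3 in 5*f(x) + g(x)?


Scalar multiplication scales coefficients: 5 * -3 = -15.
Then add the g coefficient: -15 + 14
= -1

-1


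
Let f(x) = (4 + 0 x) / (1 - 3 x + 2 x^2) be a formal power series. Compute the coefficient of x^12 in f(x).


Write f(x) = sum_{k>=0} a_k x^k. Multiplying both sides by 1 - 3 x + 2 x^2 gives
(1 - 3 x + 2 x^2) sum_{k>=0} a_k x^k = 4 + 0 x.
Matching coefficients:
 x^0: a_0 = 4
 x^1: a_1 - 3 a_0 = 0  =>  a_1 = 3*4 + 0 = 12
 x^k (k >= 2): a_k = 3 a_{k-1} - 2 a_{k-2}.
Iterating: a_2 = 28, a_3 = 60, a_4 = 124, a_5 = 252, a_6 = 508, a_7 = 1020, a_8 = 2044, a_9 = 4092, a_10 = 8188, a_11 = 16380, a_12 = 32764.
So the coefficient of x^12 is 32764.

32764


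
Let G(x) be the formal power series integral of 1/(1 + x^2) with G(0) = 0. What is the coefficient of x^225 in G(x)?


1/(1 + x^2) = sum_{j>=0} (-1)^j x^(2j). Integrating termwise with G(0) = 0:
G(x) = sum_{j>=0} (-1)^j x^(2j+1) / (2j+1) = arctan(x).
Only odd powers are nonzero. For x^225 write 225 = 2*112 + 1, giving
(-1)^112 / 225 = 1/225 = 1/225.

1/225


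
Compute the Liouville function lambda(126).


The Liouville function is lambda(k) = (-1)^Omega(k), where Omega(k) counts the prime factors of k with multiplicity.
Factoring: 126 = 2 * 3 * 3 * 7, so Omega(126) = 4.
lambda(126) = (-1)^4 = 1.

1


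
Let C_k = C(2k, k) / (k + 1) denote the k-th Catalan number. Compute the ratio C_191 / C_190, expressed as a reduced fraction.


Using C_k = (2k)! / (k! (k+1)!), the ratio C_{k+1}/C_k simplifies to
C_{k+1}/C_k = [(2k+2)! / ((k+1)! (k+2)!)] * [k! (k+1)! / (2k)!]
 = (2k+2)(2k+1) / ((k+1)(k+2)) = 2(2k+1) / (k+2).
For k = 190: 2(2*190 + 1) / (190 + 2) = 762/192 = 127/32.

127/32


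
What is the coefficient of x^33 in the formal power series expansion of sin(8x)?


The Maclaurin series is sin(t) = sum_{k>=0} (-1)^k t^(2k+1) / (2k+1)!, so substituting t = 8x, only odd powers of x are nonzero, with coefficient of x^(2k+1) equal to (-1)^k 8^(2k+1) / (2k+1)!.
Write 33 = 2*16 + 1, giving the coefficient (-1)^16 * 8^33 / 33! = 633825300114114700748351602688/8683317618811886495518194401280000000 = 295147905179352825856/4043484860477916195764296875.

295147905179352825856/4043484860477916195764296875


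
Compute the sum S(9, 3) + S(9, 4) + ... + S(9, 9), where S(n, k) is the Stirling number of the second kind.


By definition, S(n, k) counts partitions of an n-set into exactly k nonempty blocks.
Computing row n = 9 for k = 3..9:
S(9, k): 3025, 7770, 6951, 2646, 462, 36, 1
Sum = 20891.

20891


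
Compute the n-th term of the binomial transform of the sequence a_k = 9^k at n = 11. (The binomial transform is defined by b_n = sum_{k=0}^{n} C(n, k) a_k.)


With a_k = 9^k, b_n = sum_{k=0}^{n} C(n, k) 9^k = (1 + 9)^n by the binomial theorem.
For n = 11: (1 + 9)^11 = 10^11 = 100000000000.

100000000000


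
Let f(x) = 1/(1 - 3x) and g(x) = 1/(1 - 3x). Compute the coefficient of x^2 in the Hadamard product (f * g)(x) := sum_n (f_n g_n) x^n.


f has coefficients f_k = 3^k and g has coefficients g_k = 3^k, so the Hadamard product has coefficient (f*g)_k = 3^k * 3^k = 9^k.
For k = 2: 9^2 = 81.

81


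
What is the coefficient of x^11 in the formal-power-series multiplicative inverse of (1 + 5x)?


The inverse is 1/(1 + 5x). Apply the geometric identity 1/(1 - y) = sum_{k>=0} y^k with y = -5x:
1/(1 + 5x) = sum_{k>=0} (-5)^k x^k.
So the coefficient of x^11 is (-5)^11 = -48828125.

-48828125


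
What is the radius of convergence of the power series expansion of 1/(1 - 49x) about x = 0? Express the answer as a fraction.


Expanding 1/(1 - 49x) = sum_{k>=0} 49^k x^k, the series converges when |49x| < 1, i.e., |x| < 1/49.
So the radius of convergence is 1/49 = 1/49.

1/49


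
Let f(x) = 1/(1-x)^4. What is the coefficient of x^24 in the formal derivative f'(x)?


Differentiate: d/dx [ 1/(1-x)^r ] = r / (1-x)^(r+1).
Here r = 4, so f'(x) = 4 / (1-x)^5.
The expansion of 1/(1-x)^(r+1) has coefficient of x^n equal to C(n+r, r).
So the coefficient of x^24 in f'(x) is
4 * C(28, 4) = 4 * 20475 = 81900

81900


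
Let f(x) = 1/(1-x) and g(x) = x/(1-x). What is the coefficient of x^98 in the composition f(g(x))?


First simplify the composition: f(g(x)) = 1/(1 - x/(1-x)) = (1-x)/((1-x) - x) = (1-x)/(1-2x).
Now extract the coefficient. Write (1-x)/(1-2x) = 1/(1-2x) - x/(1-2x).
The coefficient of x^n in 1/(1-2x) is 2^n, and in x/(1-2x) is 2^(n-1) (for n >= 1).
So the coefficient of x^98 is 2^98 - 2^97 = 316912650057057350374175801344 - 158456325028528675187087900672 = 158456325028528675187087900672.

158456325028528675187087900672


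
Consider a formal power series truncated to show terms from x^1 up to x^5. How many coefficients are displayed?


From x^1 to x^5 inclusive, the count is 5 - 1 + 1 = 5.

5


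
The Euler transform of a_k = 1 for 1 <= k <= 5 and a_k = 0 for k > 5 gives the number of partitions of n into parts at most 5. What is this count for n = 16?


Partitions of 16 into parts at most 5:
Using generating function (1-x)^(-1)(1-x^2)^(-1)...(1-x^5)^(-1),
the coefficient of x^16 = 101

101


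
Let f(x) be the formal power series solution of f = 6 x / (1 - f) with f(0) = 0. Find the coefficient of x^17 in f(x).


Apply Lagrange inversion: f = 6 x * phi(f) with phi(t) = 1/(1 - t), so
[x^n] f = 6^n * (1/n) [t^(n-1)] phi(t)^n = 6^n * (1/n) [t^(n-1)] (1 - t)^(-n) = 6^n * (1/n) C(2n - 2, n - 1) = 6^n * C_{n-1}.
For n = 17: C_16 = C(32, 16) / 17 = 601080390/17 = 35357670.
With the 6^17 = 16926659444736 factor, the coefficient is 16926659444736 * 35357670 = 598487238849358725120.

598487238849358725120


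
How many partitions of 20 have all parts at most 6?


Using the generating function (1-x)^(-1)(1-x^2)^(-1)...(1-x^6)^(-1),
the coefficient of x^20 counts these restricted partitions.
Result = 282

282


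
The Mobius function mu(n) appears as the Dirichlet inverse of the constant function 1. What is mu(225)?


225 has a squared prime factor, so mu(225) = 0.
Factorization reveals a repeated prime.

0


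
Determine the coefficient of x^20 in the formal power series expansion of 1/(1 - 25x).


The geometric series identity gives 1/(1 - c x) = sum_{k>=0} c^k x^k, so the coefficient of x^k is c^k.
Here c = 25 and k = 20.
Computing: 25^20 = 9094947017729282379150390625

9094947017729282379150390625


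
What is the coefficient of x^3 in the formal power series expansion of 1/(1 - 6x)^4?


The general identity 1/(1 - c x)^r = sum_{k>=0} c^k C(k + r - 1, r - 1) x^k follows by substituting y = c x into 1/(1 - y)^r = sum_{k>=0} C(k + r - 1, r - 1) y^k.
For c = 6, r = 4, k = 3:
6^3 * C(6, 3) = 216 * 20 = 4320.

4320


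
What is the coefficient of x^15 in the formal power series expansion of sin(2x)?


The Maclaurin series is sin(t) = sum_{k>=0} (-1)^k t^(2k+1) / (2k+1)!, so substituting t = 2x, only odd powers of x are nonzero, with coefficient of x^(2k+1) equal to (-1)^k 2^(2k+1) / (2k+1)!.
Write 15 = 2*7 + 1, giving the coefficient (-1)^7 * 2^15 / 15! = -32768/1307674368000 = -16/638512875.

-16/638512875


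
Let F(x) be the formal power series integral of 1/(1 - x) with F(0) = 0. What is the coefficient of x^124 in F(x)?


1/(1 - x) = sum_{k>=0} x^k. Integrating termwise and using F(0) = 0 gives
F(x) = sum_{k>=0} x^(k+1) / (k+1) = sum_{m>=1} x^m / m = -ln(1 - x).
So the coefficient of x^124 is 1/124 = 1/124.

1/124


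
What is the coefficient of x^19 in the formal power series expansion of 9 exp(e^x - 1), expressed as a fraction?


exp(e^x - 1) is the exponential generating function for the Bell numbers Bell_k: exp(e^x - 1) = sum_{k>=0} Bell_k x^k / k!.
So the coefficient of x^19 in 9 exp(e^x - 1) is 9 Bell_19 / 19!.
Computing: Bell_19 = 5832742205057 and 19! = 121645100408832000, giving
9 * 5832742205057/121645100408832000 = 5832742205057/13516122267648000.

5832742205057/13516122267648000


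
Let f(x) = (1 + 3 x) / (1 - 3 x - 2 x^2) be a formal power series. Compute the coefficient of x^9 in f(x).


Write f(x) = sum_{k>=0} a_k x^k. Multiplying both sides by 1 - 3 x - 2 x^2 gives
(1 - 3 x - 2 x^2) sum_{k>=0} a_k x^k = 1 + 3 x.
Matching coefficients:
 x^0: a_0 = 1
 x^1: a_1 - 3 a_0 = 3  =>  a_1 = 3*1 + 3 = 6
 x^k (k >= 2): a_k = 3 a_{k-1} + 2 a_{k-2}.
Iterating: a_2 = 20, a_3 = 72, a_4 = 256, a_5 = 912, a_6 = 3248, a_7 = 11568, a_8 = 41200, a_9 = 146736.
So the coefficient of x^9 is 146736.

146736


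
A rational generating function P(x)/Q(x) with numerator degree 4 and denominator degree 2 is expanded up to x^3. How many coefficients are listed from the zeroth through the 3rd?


Expanding up to x^3 gives the coefficients for x^0, x^1, ..., x^3.
That is 3 + 1 = 4 coefficients in total.

4


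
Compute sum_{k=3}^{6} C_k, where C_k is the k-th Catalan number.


C_3 through C_6: 5, 14, 42, 132
Sum = 5 + 14 + 42 + 132
= 193

193


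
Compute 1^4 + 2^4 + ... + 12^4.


This power sum has a closed form given by Faulhaber's formula
sum_{k=1}^{m} k^p = (1 / (p + 1)) * sum_{j=0}^{p} C(p + 1, j) B_j m^(p + 1 - j),
but for small m direct computation is fastest:
1 + 16 + 81 + 256 + 625 + 1296 + 2401 + 4096 + 6561 + 10000 + 14641 + 20736 = 60710.

60710


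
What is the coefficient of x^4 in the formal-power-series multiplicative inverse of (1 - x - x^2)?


Let the inverse be f(x) = sum_{k>=0} a_k x^k. From f(x) * (1 - x - x^2) = 1 and matching coefficients:
 x^0: a_0 = 1.
 x^1: a_1 - a_0 = 0, so a_1 = 1.
 x^k (k >= 2): a_k - a_{k-1} - a_{k-2} = 0, i.e. a_k = a_{k-1} + a_{k-2}.
This is the Fibonacci-type recurrence shifted so that a_0 = a_1 = 1.
Iterating: a_0=1, a_1=1, a_2=2, a_3=3, a_4=5
a_4 = 5.

5


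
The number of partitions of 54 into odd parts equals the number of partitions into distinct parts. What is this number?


Computing partitions of 54 into odd parts (1, 3, 5, ...):
Using the generating function prod_{k>=0} 1/(1-x^(2k+1)),
the count is 5718

5718


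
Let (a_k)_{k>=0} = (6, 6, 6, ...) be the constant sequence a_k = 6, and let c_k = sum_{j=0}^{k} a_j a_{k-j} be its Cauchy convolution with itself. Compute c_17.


Since a_j = 6 for all j >= 0, the convolution sum becomes
c_k = sum_{j=0}^{k} 6 * 6 = 36 * (k + 1).
Equivalently, the generating function of (a_k) is 6/(1 - x) and its square is 36/(1 - x)^2 = sum_{k>=0} 36(k + 1) x^k.
For k = 17: 36 * 18 = 648.

648


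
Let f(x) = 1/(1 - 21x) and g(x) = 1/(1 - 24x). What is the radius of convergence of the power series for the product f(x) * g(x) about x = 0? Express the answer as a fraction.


The radius of 1/(1 - 21x) is 1/21 (nearest singularity at x = 1/21), and the radius of 1/(1 - 24x) is 1/24.
The product f(x)*g(x) = 1/((1 - 21x)(1 - 24x)) has singularities at both 1/21 and 1/24, so its radius of convergence is the distance to the nearest one:
min(1/21, 1/24) = 1/24.

1/24


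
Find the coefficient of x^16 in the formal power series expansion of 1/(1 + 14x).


Write 1/(1 + c x) = 1/(1 - (-c) x) and apply the geometric-series identity
1/(1 - y) = sum_{k>=0} y^k to get 1/(1 + c x) = sum_{k>=0} (-c)^k x^k.
So the coefficient of x^k is (-c)^k = (-1)^k * c^k.
Here c = 14 and k = 16:
(-14)^16 = 1 * 2177953337809371136 = 2177953337809371136

2177953337809371136


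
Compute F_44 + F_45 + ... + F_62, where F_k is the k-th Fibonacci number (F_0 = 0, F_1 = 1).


Use the identity sum_{k=0}^{N} F_k = F_{N+2} - 1 (which follows from F_{k+2} - F_{k+1} = F_k). Then
sum_{k=44}^{62} F_k = (F_{64} - 1) - (F_{45} - 1) = F_{64} - F_{45}.
Computing: F_{64} = 10610209857723, F_{45} = 1134903170, so
Sum = 10610209857723 - 1134903170 = 10609074954553.

10609074954553


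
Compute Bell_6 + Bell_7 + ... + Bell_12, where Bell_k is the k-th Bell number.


Recall Bell_k counts set partitions of a k-set (with Bell_0 = 1 by convention).
Bell_6 through Bell_12: 203, 877, 4140, 21147, 115975, 678570, 4213597
Sum = 203 + 877 + 4140 + 21147 + 115975 + 678570 + 4213597 = 5034509.

5034509


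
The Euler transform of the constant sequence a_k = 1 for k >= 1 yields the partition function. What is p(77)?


The Euler transform converts the sequence a_k = 1 into the number of integer partitions.
Using the recurrence or dynamic programming:
p(77) = 10619863

10619863


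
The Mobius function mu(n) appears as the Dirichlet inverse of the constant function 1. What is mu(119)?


119 = 7 * 17 (all distinct primes).
mu(119) = (-1)^2 = 1

1


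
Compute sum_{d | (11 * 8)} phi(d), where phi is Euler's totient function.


First, 11 * 8 = 88. One classical identity is sum_{d | n} phi(d) = n (each k in [1, n] has a unique gcd with n, and among the k's with gcd(k, n) = n/d there are phi(d) of them). So the sum equals 88. We also verify directly:
Divisors of 88: 1, 2, 4, 8, 11, 22, 44, 88.
phi values: 1, 1, 2, 4, 10, 10, 20, 40.
Sum = 88.

88


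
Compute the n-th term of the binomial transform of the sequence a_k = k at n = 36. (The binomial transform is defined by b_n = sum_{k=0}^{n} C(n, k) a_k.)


With a_k = k, b_n = sum_{k=0}^{n} C(n, k) k. Using k * C(n, k) = n * C(n-1, k-1) gives b_n = n * sum_{k>=1} C(n-1, k-1) = n * 2^(n-1).
For n = 36: 36 * 2^35 = 36 * 34359738368 = 1236950581248.

1236950581248


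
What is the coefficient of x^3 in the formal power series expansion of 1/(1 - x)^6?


The expansion 1/(1 - x)^r = sum_{k>=0} C(k + r - 1, r - 1) x^k follows from the multiset / negative-binomial theorem (or from repeated differentiation of the geometric series).
For r = 6 and k = 3:
C(8, 5) = 40320 / (120 * 6) = 56.

56


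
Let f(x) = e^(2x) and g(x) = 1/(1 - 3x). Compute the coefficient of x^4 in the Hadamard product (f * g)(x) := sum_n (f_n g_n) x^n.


Expanding: f_k = 2^k/k! (from e^(2x)) and g_k = 3^k (from 1/(1 - 3x)). So the Hadamard coefficient (f * g)_k = 2^k 3^k / k! = (6)^k / k!.
For k = 4: 6^4/4! = 1296/24 = 54.

54


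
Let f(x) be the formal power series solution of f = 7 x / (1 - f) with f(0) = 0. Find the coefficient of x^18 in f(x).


Apply Lagrange inversion: f = 7 x * phi(f) with phi(t) = 1/(1 - t), so
[x^n] f = 7^n * (1/n) [t^(n-1)] phi(t)^n = 7^n * (1/n) [t^(n-1)] (1 - t)^(-n) = 7^n * (1/n) C(2n - 2, n - 1) = 7^n * C_{n-1}.
For n = 18: C_17 = C(34, 17) / 18 = 2333606220/18 = 129644790.
With the 7^18 = 1628413597910449 factor, the coefficient is 1628413597910449 * 129644790 = 211115338934244599410710.

211115338934244599410710


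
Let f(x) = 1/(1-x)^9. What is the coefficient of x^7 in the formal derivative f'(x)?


Differentiate: d/dx [ 1/(1-x)^r ] = r / (1-x)^(r+1).
Here r = 9, so f'(x) = 9 / (1-x)^10.
The expansion of 1/(1-x)^(r+1) has coefficient of x^n equal to C(n+r, r).
So the coefficient of x^7 in f'(x) is
9 * C(16, 9) = 9 * 11440 = 102960

102960


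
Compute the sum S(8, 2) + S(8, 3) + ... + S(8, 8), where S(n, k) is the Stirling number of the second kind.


By definition, S(n, k) counts partitions of an n-set into exactly k nonempty blocks.
Computing row n = 8 for k = 2..8:
S(8, k): 127, 966, 1701, 1050, 266, 28, 1
Sum = 4139.

4139


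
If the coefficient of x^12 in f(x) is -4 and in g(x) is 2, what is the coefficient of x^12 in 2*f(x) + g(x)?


Scalar multiplication scales coefficients: 2 * -4 = -8.
Then add the g coefficient: -8 + 2
= -6

-6


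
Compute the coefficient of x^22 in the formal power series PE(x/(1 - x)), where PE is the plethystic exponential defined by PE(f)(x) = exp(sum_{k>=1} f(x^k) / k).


For f(x) = x/(1 - x) we have
sum_{k>=1} f(x^k) / k = sum_{k>=1} (1/k) * x^k / (1 - x^k) = sum_{k, m >= 1} x^(k m) / k,
which after exponentiating simplifies to
PE(x/(1 - x)) = prod_{k>=1} 1 / (1 - x^k).
This is the generating function for the partition function p(n), so the coefficient of x^22 is p(22).
Computing p(22) by dynamic programming over parts 1, 2, ..., 22: p(22) = 1002.

1002


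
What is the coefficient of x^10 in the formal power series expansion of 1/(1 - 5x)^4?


The general identity 1/(1 - c x)^r = sum_{k>=0} c^k C(k + r - 1, r - 1) x^k follows by substituting y = c x into 1/(1 - y)^r = sum_{k>=0} C(k + r - 1, r - 1) y^k.
For c = 5, r = 4, k = 10:
5^10 * C(13, 3) = 9765625 * 286 = 2792968750.

2792968750


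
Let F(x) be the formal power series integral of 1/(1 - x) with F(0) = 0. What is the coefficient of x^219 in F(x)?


1/(1 - x) = sum_{k>=0} x^k. Integrating termwise and using F(0) = 0 gives
F(x) = sum_{k>=0} x^(k+1) / (k+1) = sum_{m>=1} x^m / m = -ln(1 - x).
So the coefficient of x^219 is 1/219 = 1/219.

1/219


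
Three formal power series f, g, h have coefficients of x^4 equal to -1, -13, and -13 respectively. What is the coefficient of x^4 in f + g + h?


Series addition is componentwise:
-1 + -13 + -13
= -27

-27


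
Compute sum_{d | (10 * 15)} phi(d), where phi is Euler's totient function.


First, 10 * 15 = 150. One classical identity is sum_{d | n} phi(d) = n (each k in [1, n] has a unique gcd with n, and among the k's with gcd(k, n) = n/d there are phi(d) of them). So the sum equals 150. We also verify directly:
Divisors of 150: 1, 2, 3, 5, 6, 10, 15, 25, 30, 50, 75, 150.
phi values: 1, 1, 2, 4, 2, 4, 8, 20, 8, 20, 40, 40.
Sum = 150.

150


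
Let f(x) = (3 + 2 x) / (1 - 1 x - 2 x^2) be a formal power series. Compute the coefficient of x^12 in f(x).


Write f(x) = sum_{k>=0} a_k x^k. Multiplying both sides by 1 - 1 x - 2 x^2 gives
(1 - 1 x - 2 x^2) sum_{k>=0} a_k x^k = 3 + 2 x.
Matching coefficients:
 x^0: a_0 = 3
 x^1: a_1 - 1 a_0 = 2  =>  a_1 = 1*3 + 2 = 5
 x^k (k >= 2): a_k = 1 a_{k-1} + 2 a_{k-2}.
Iterating: a_2 = 11, a_3 = 21, a_4 = 43, a_5 = 85, a_6 = 171, a_7 = 341, a_8 = 683, a_9 = 1365, a_10 = 2731, a_11 = 5461, a_12 = 10923.
So the coefficient of x^12 is 10923.

10923


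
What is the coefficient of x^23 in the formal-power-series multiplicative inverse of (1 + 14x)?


The inverse is 1/(1 + 14x). Apply the geometric identity 1/(1 - y) = sum_{k>=0} y^k with y = -14x:
1/(1 + 14x) = sum_{k>=0} (-14)^k x^k.
So the coefficient of x^23 is (-14)^23 = -229585692886981495482220544.

-229585692886981495482220544


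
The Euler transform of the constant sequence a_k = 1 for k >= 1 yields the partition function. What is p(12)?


The Euler transform converts the sequence a_k = 1 into the number of integer partitions.
Using the recurrence or dynamic programming:
p(12) = 77

77


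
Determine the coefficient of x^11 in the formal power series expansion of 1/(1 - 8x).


The geometric series identity gives 1/(1 - c x) = sum_{k>=0} c^k x^k, so the coefficient of x^k is c^k.
Here c = 8 and k = 11.
Computing: 8^11 = 8589934592

8589934592


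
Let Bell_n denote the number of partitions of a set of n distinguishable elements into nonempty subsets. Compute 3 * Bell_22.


Bell_22 can be computed from the Bell triangle or from Dobinski's identity Bell_n = (1/e) * sum_{k>=0} k^n / k!.
Computing Bell_22 = 4506715738447323.
Then 3 * 4506715738447323 = 13520147215341969.

13520147215341969


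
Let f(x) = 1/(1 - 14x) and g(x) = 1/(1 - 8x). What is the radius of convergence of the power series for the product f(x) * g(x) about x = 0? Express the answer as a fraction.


The radius of 1/(1 - 14x) is 1/14 (nearest singularity at x = 1/14), and the radius of 1/(1 - 8x) is 1/8.
The product f(x)*g(x) = 1/((1 - 14x)(1 - 8x)) has singularities at both 1/14 and 1/8, so its radius of convergence is the distance to the nearest one:
min(1/14, 1/8) = 1/14.

1/14


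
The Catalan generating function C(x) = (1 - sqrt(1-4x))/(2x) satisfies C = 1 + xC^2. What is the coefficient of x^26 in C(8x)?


Substituting x -> 8x scales the n-th coefficient by 8^n, so [x^26] C(8x) = 8^26 * C_26.
C_26 = C(2*26, 26)/(27) = 495918532948104/27 = 18367353072152.
So 8^26 * 18367353072152 = 302231454903657293676544 * 18367353072152 = 5551191841725658438190432521382002688.

5551191841725658438190432521382002688


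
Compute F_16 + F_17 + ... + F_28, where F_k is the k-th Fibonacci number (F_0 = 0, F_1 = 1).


Use the identity sum_{k=0}^{N} F_k = F_{N+2} - 1 (which follows from F_{k+2} - F_{k+1} = F_k). Then
sum_{k=16}^{28} F_k = (F_{30} - 1) - (F_{17} - 1) = F_{30} - F_{17}.
Computing: F_{30} = 832040, F_{17} = 1597, so
Sum = 832040 - 1597 = 830443.

830443


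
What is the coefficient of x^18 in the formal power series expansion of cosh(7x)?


The Maclaurin series is cosh(t) = sum_{m>=0} t^(2m) / (2m)!, so substituting t = 7x, only even powers of x are nonzero, with coefficient of x^(2m) equal to 7^(2m) / (2m)!.
For x^18 the coefficient is 7^18/18! = 1628413597910449/6402373705728000 = 33232930569601/130660687872000.

33232930569601/130660687872000
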